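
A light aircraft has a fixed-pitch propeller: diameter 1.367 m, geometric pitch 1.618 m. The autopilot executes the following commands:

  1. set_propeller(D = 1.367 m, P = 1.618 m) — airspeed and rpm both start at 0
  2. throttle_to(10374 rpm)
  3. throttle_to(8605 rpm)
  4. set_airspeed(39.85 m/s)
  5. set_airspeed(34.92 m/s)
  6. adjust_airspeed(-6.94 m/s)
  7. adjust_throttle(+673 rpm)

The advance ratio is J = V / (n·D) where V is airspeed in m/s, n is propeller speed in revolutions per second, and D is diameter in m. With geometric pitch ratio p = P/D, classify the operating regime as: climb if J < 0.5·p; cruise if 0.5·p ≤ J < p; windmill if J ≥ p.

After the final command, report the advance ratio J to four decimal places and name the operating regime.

J = 0.1324, regime = climb

set_propeller: D = 1.367 m, P = 1.618 m (p = P/D = 1.183614); state ← (V=0, rpm=0)
throttle_to(10374): rpm ← 10374
throttle_to(8605): rpm ← 8605
set_airspeed(39.85): V ← 39.85 m/s
set_airspeed(34.92): V ← 34.92 m/s
adjust_airspeed(-6.94): V ← 34.92 -6.94 = 27.98 m/s
adjust_throttle(+673): rpm ← 8605 +673 = 9278
final state: V = 27.98 m/s, rpm = 9278 → n = rpm/60 = 154.633333 rev/s
J = V / (n·D) = 27.98 / (154.633333 × 1.367) = 0.132366
regime bands: climb J<0.5918 | cruise [0.5918, 1.1836) | windmill J≥1.1836
J = 0.1324 → climb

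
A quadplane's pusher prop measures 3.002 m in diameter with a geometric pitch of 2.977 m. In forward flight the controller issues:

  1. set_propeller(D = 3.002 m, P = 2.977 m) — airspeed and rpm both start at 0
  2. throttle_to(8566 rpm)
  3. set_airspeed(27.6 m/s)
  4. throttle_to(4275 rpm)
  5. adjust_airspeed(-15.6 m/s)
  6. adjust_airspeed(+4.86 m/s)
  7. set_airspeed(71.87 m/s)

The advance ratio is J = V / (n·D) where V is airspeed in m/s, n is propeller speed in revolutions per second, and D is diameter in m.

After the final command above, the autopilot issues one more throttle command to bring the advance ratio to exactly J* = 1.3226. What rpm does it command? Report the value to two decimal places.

set_propeller: D = 3.002 m, P = 2.977 m (p = P/D = 0.991672); state ← (V=0, rpm=0)
throttle_to(8566): rpm ← 8566
set_airspeed(27.6): V ← 27.6 m/s
throttle_to(4275): rpm ← 4275
adjust_airspeed(-15.6): V ← 27.6 -15.6 = 12 m/s
adjust_airspeed(+4.86): V ← 12 +4.86 = 16.86 m/s
set_airspeed(71.87): V ← 71.87 m/s
final state: V = 71.87 m/s, rpm = 4275 → n = rpm/60 = 71.250000 rev/s
target J* = 1.3226; solve J* = V/(n·D) for n: n = V/(J*·D) = 71.87/(1.3226 × 3.002) = 18.101245 rev/s
rpm = 60·n = 1086.074680

rpm = 1086.07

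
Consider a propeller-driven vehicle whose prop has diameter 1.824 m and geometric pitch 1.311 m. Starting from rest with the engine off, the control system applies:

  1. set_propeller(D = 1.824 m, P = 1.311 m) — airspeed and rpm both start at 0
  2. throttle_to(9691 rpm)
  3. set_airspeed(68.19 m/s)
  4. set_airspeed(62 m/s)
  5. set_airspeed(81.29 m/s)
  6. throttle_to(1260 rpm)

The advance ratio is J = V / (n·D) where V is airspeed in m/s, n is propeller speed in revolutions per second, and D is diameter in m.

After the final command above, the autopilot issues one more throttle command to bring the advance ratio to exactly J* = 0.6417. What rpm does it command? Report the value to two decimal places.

set_propeller: D = 1.824 m, P = 1.311 m (p = P/D = 0.718750); state ← (V=0, rpm=0)
throttle_to(9691): rpm ← 9691
set_airspeed(68.19): V ← 68.19 m/s
set_airspeed(62): V ← 62 m/s
set_airspeed(81.29): V ← 81.29 m/s
throttle_to(1260): rpm ← 1260
final state: V = 81.29 m/s, rpm = 1260 → n = rpm/60 = 21.000000 rev/s
target J* = 0.6417; solve J* = V/(n·D) for n: n = V/(J*·D) = 81.29/(0.6417 × 1.824) = 69.451279 rev/s
rpm = 60·n = 4167.076762

rpm = 4167.08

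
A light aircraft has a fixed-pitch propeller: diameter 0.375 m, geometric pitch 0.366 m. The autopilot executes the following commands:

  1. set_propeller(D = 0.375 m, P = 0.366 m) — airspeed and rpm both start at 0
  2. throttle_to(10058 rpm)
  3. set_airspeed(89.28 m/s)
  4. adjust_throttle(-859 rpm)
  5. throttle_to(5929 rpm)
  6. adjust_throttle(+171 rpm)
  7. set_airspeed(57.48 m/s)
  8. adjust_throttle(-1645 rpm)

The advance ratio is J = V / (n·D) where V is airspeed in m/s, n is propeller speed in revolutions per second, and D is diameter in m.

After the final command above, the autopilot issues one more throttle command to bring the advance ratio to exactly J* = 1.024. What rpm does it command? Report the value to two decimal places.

set_propeller: D = 0.375 m, P = 0.366 m (p = P/D = 0.976000); state ← (V=0, rpm=0)
throttle_to(10058): rpm ← 10058
set_airspeed(89.28): V ← 89.28 m/s
adjust_throttle(-859): rpm ← 10058 -859 = 9199
throttle_to(5929): rpm ← 5929
adjust_throttle(+171): rpm ← 5929 +171 = 6100
set_airspeed(57.48): V ← 57.48 m/s
adjust_throttle(-1645): rpm ← 6100 -1645 = 4455
final state: V = 57.48 m/s, rpm = 4455 → n = rpm/60 = 74.250000 rev/s
target J* = 1.024; solve J* = V/(n·D) for n: n = V/(J*·D) = 57.48/(1.024 × 0.375) = 149.687500 rev/s
rpm = 60·n = 8981.250000

rpm = 8981.25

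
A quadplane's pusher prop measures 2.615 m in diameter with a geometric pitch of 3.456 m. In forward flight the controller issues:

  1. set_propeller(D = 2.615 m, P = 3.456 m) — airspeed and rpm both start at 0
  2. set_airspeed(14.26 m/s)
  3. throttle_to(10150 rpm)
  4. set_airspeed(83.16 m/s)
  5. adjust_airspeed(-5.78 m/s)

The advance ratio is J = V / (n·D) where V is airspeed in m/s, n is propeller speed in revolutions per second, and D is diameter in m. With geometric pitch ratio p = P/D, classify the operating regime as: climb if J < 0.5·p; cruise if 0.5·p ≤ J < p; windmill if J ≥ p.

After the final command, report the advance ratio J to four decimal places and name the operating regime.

J = 0.1749, regime = climb

set_propeller: D = 2.615 m, P = 3.456 m (p = P/D = 1.321606); state ← (V=0, rpm=0)
set_airspeed(14.26): V ← 14.26 m/s
throttle_to(10150): rpm ← 10150
set_airspeed(83.16): V ← 83.16 m/s
adjust_airspeed(-5.78): V ← 83.16 -5.78 = 77.38 m/s
final state: V = 77.38 m/s, rpm = 10150 → n = rpm/60 = 169.166667 rev/s
J = V / (n·D) = 77.38 / (169.166667 × 2.615) = 0.174921
regime bands: climb J<0.6608 | cruise [0.6608, 1.3216) | windmill J≥1.3216
J = 0.1749 → climb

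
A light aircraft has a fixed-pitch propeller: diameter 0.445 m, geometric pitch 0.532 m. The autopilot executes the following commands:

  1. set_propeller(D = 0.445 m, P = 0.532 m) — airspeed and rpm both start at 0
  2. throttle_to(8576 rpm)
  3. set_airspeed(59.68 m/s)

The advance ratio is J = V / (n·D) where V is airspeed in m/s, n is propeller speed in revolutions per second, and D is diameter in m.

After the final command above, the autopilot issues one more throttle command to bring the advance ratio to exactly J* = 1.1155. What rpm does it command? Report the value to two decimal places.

rpm = 7213.57

set_propeller: D = 0.445 m, P = 0.532 m (p = P/D = 1.195506); state ← (V=0, rpm=0)
throttle_to(8576): rpm ← 8576
set_airspeed(59.68): V ← 59.68 m/s
final state: V = 59.68 m/s, rpm = 8576 → n = rpm/60 = 142.933333 rev/s
target J* = 1.1155; solve J* = V/(n·D) for n: n = V/(J*·D) = 59.68/(1.1155 × 0.445) = 120.226230 rev/s
rpm = 60·n = 7213.573799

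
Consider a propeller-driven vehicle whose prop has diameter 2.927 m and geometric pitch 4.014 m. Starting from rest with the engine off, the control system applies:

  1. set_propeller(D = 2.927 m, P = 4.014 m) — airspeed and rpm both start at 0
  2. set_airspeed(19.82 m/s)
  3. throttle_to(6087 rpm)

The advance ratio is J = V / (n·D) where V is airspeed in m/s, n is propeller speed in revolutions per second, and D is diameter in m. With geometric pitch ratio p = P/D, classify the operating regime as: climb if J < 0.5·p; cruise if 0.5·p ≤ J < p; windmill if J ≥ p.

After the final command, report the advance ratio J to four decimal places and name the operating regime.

set_propeller: D = 2.927 m, P = 4.014 m (p = P/D = 1.371370); state ← (V=0, rpm=0)
set_airspeed(19.82): V ← 19.82 m/s
throttle_to(6087): rpm ← 6087
final state: V = 19.82 m/s, rpm = 6087 → n = rpm/60 = 101.450000 rev/s
J = V / (n·D) = 19.82 / (101.450000 × 2.927) = 0.066747
regime bands: climb J<0.6857 | cruise [0.6857, 1.3714) | windmill J≥1.3714
J = 0.0667 → climb

J = 0.0667, regime = climb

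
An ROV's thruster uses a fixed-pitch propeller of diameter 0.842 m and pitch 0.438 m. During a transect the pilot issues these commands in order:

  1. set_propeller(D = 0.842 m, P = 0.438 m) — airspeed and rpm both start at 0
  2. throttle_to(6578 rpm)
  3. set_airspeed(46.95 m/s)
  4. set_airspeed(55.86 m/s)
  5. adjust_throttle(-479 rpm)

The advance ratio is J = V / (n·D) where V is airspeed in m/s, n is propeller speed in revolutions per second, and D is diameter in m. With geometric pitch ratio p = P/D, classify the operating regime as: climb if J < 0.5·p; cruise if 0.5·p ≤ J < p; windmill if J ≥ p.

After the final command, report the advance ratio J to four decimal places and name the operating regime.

set_propeller: D = 0.842 m, P = 0.438 m (p = P/D = 0.520190); state ← (V=0, rpm=0)
throttle_to(6578): rpm ← 6578
set_airspeed(46.95): V ← 46.95 m/s
set_airspeed(55.86): V ← 55.86 m/s
adjust_throttle(-479): rpm ← 6578 -479 = 6099
final state: V = 55.86 m/s, rpm = 6099 → n = rpm/60 = 101.650000 rev/s
J = V / (n·D) = 55.86 / (101.650000 × 0.842) = 0.652652
regime bands: climb J<0.2601 | cruise [0.2601, 0.5202) | windmill J≥0.5202
J = 0.6527 → windmill

J = 0.6527, regime = windmill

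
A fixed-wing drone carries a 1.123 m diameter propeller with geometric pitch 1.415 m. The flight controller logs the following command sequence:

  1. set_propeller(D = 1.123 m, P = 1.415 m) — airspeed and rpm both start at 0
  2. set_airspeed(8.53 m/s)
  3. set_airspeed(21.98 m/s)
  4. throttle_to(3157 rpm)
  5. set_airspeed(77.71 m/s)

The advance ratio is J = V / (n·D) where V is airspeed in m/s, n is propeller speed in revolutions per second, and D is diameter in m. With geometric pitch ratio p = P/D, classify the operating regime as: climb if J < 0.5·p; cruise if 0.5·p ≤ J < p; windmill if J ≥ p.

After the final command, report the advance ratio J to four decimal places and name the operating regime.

set_propeller: D = 1.123 m, P = 1.415 m (p = P/D = 1.260018); state ← (V=0, rpm=0)
set_airspeed(8.53): V ← 8.53 m/s
set_airspeed(21.98): V ← 21.98 m/s
throttle_to(3157): rpm ← 3157
set_airspeed(77.71): V ← 77.71 m/s
final state: V = 77.71 m/s, rpm = 3157 → n = rpm/60 = 52.616667 rev/s
J = V / (n·D) = 77.71 / (52.616667 × 1.123) = 1.315146
regime bands: climb J<0.6300 | cruise [0.6300, 1.2600) | windmill J≥1.2600
J = 1.3151 → windmill

J = 1.3151, regime = windmill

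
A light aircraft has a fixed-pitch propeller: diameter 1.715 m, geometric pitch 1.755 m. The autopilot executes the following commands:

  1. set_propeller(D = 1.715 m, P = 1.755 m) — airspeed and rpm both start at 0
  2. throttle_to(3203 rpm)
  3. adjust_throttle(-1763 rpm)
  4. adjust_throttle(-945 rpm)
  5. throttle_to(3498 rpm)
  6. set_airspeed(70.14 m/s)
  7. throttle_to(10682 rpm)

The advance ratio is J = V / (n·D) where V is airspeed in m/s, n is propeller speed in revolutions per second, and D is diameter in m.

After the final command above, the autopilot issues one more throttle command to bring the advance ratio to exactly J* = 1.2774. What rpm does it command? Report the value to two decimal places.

rpm = 1920.99

set_propeller: D = 1.715 m, P = 1.755 m (p = P/D = 1.023324); state ← (V=0, rpm=0)
throttle_to(3203): rpm ← 3203
adjust_throttle(-1763): rpm ← 3203 -1763 = 1440
adjust_throttle(-945): rpm ← 1440 -945 = 495
throttle_to(3498): rpm ← 3498
set_airspeed(70.14): V ← 70.14 m/s
throttle_to(10682): rpm ← 10682
final state: V = 70.14 m/s, rpm = 10682 → n = rpm/60 = 178.033333 rev/s
target J* = 1.2774; solve J* = V/(n·D) for n: n = V/(J*·D) = 70.14/(1.2774 × 1.715) = 32.016564 rev/s
rpm = 60·n = 1920.993856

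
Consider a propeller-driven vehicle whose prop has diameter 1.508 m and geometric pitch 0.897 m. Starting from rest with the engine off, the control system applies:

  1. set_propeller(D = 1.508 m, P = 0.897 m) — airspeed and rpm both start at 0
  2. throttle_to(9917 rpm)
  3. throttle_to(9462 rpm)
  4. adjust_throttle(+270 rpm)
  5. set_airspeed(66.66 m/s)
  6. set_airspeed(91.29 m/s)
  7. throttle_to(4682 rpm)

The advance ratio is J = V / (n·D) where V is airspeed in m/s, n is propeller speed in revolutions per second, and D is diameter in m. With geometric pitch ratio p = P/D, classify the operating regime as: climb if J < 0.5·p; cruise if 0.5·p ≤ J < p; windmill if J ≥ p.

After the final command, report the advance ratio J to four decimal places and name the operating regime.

set_propeller: D = 1.508 m, P = 0.897 m (p = P/D = 0.594828); state ← (V=0, rpm=0)
throttle_to(9917): rpm ← 9917
throttle_to(9462): rpm ← 9462
adjust_throttle(+270): rpm ← 9462 +270 = 9732
set_airspeed(66.66): V ← 66.66 m/s
set_airspeed(91.29): V ← 91.29 m/s
throttle_to(4682): rpm ← 4682
final state: V = 91.29 m/s, rpm = 4682 → n = rpm/60 = 78.033333 rev/s
J = V / (n·D) = 91.29 / (78.033333 × 1.508) = 0.775786
regime bands: climb J<0.2974 | cruise [0.2974, 0.5948) | windmill J≥0.5948
J = 0.7758 → windmill

J = 0.7758, regime = windmill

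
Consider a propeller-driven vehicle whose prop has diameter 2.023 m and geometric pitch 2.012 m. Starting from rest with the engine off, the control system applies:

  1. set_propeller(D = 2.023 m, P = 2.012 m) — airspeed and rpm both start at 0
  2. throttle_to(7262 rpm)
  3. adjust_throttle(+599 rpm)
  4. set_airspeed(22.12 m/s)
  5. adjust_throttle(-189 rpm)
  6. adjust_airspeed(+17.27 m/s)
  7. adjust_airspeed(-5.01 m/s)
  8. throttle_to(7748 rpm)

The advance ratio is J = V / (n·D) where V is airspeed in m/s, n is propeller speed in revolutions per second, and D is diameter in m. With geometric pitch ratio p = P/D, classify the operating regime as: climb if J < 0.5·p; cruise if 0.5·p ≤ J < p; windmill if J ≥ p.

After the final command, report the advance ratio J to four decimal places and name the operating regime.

set_propeller: D = 2.023 m, P = 2.012 m (p = P/D = 0.994563); state ← (V=0, rpm=0)
throttle_to(7262): rpm ← 7262
adjust_throttle(+599): rpm ← 7262 +599 = 7861
set_airspeed(22.12): V ← 22.12 m/s
adjust_throttle(-189): rpm ← 7861 -189 = 7672
adjust_airspeed(+17.27): V ← 22.12 +17.27 = 39.39 m/s
adjust_airspeed(-5.01): V ← 39.39 -5.01 = 34.38 m/s
throttle_to(7748): rpm ← 7748
final state: V = 34.38 m/s, rpm = 7748 → n = rpm/60 = 129.133333 rev/s
J = V / (n·D) = 34.38 / (129.133333 × 2.023) = 0.131605
regime bands: climb J<0.4973 | cruise [0.4973, 0.9946) | windmill J≥0.9946
J = 0.1316 → climb

J = 0.1316, regime = climb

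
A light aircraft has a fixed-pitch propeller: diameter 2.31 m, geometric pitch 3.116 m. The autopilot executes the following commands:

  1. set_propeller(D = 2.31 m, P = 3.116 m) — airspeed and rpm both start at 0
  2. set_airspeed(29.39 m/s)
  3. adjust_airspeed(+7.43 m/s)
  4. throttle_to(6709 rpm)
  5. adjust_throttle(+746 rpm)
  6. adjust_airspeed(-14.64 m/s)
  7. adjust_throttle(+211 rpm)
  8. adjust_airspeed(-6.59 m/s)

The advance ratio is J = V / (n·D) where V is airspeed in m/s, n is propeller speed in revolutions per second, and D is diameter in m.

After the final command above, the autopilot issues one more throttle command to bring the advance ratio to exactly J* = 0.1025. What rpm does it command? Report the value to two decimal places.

rpm = 3950.59

set_propeller: D = 2.31 m, P = 3.116 m (p = P/D = 1.348918); state ← (V=0, rpm=0)
set_airspeed(29.39): V ← 29.39 m/s
adjust_airspeed(+7.43): V ← 29.39 +7.43 = 36.82 m/s
throttle_to(6709): rpm ← 6709
adjust_throttle(+746): rpm ← 6709 +746 = 7455
adjust_airspeed(-14.64): V ← 36.82 -14.64 = 22.18 m/s
adjust_throttle(+211): rpm ← 7455 +211 = 7666
adjust_airspeed(-6.59): V ← 22.18 -6.59 = 15.59 m/s
final state: V = 15.59 m/s, rpm = 7666 → n = rpm/60 = 127.766667 rev/s
target J* = 0.1025; solve J* = V/(n·D) for n: n = V/(J*·D) = 15.59/(0.1025 × 2.31) = 65.843100 rev/s
rpm = 60·n = 3950.585999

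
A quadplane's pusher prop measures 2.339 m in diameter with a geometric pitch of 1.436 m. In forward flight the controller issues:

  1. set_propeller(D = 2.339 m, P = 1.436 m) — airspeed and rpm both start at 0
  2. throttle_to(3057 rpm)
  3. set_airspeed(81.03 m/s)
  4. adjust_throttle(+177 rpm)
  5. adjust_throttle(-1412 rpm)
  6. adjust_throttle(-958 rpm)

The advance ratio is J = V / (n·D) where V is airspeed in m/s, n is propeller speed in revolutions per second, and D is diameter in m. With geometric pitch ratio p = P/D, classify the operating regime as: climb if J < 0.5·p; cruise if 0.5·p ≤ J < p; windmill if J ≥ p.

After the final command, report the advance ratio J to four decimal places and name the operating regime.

J = 2.4058, regime = windmill

set_propeller: D = 2.339 m, P = 1.436 m (p = P/D = 0.613938); state ← (V=0, rpm=0)
throttle_to(3057): rpm ← 3057
set_airspeed(81.03): V ← 81.03 m/s
adjust_throttle(+177): rpm ← 3057 +177 = 3234
adjust_throttle(-1412): rpm ← 3234 -1412 = 1822
adjust_throttle(-958): rpm ← 1822 -958 = 864
final state: V = 81.03 m/s, rpm = 864 → n = rpm/60 = 14.400000 rev/s
J = V / (n·D) = 81.03 / (14.400000 × 2.339) = 2.405765
regime bands: climb J<0.3070 | cruise [0.3070, 0.6139) | windmill J≥0.6139
J = 2.4058 → windmill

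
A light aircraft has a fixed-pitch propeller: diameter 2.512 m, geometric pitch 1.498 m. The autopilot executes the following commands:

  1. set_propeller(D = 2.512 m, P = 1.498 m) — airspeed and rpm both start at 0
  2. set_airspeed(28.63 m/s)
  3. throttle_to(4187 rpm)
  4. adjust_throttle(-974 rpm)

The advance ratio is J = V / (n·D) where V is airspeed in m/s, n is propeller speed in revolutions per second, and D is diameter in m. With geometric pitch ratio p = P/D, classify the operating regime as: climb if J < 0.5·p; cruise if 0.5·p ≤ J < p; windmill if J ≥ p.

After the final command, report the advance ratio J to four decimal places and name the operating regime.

J = 0.2128, regime = climb

set_propeller: D = 2.512 m, P = 1.498 m (p = P/D = 0.596338); state ← (V=0, rpm=0)
set_airspeed(28.63): V ← 28.63 m/s
throttle_to(4187): rpm ← 4187
adjust_throttle(-974): rpm ← 4187 -974 = 3213
final state: V = 28.63 m/s, rpm = 3213 → n = rpm/60 = 53.550000 rev/s
J = V / (n·D) = 28.63 / (53.550000 × 2.512) = 0.212835
regime bands: climb J<0.2982 | cruise [0.2982, 0.5963) | windmill J≥0.5963
J = 0.2128 → climb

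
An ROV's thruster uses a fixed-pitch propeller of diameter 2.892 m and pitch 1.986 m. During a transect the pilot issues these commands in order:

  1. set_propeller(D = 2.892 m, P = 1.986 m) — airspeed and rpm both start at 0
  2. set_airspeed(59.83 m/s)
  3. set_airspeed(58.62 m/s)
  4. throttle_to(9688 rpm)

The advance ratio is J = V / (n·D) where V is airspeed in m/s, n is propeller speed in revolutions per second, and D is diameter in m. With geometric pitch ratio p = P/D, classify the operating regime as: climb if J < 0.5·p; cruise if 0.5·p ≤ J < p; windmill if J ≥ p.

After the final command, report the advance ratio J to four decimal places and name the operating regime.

J = 0.1255, regime = climb

set_propeller: D = 2.892 m, P = 1.986 m (p = P/D = 0.686722); state ← (V=0, rpm=0)
set_airspeed(59.83): V ← 59.83 m/s
set_airspeed(58.62): V ← 58.62 m/s
throttle_to(9688): rpm ← 9688
final state: V = 58.62 m/s, rpm = 9688 → n = rpm/60 = 161.466667 rev/s
J = V / (n·D) = 58.62 / (161.466667 × 2.892) = 0.125535
regime bands: climb J<0.3434 | cruise [0.3434, 0.6867) | windmill J≥0.6867
J = 0.1255 → climb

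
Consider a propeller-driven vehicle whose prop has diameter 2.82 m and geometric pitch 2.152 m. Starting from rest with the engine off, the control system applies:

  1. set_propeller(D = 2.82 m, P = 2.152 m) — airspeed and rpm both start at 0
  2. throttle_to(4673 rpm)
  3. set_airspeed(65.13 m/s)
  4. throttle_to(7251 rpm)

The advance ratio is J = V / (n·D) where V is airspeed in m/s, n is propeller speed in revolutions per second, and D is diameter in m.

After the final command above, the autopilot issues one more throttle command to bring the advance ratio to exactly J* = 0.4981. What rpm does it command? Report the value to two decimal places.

set_propeller: D = 2.82 m, P = 2.152 m (p = P/D = 0.763121); state ← (V=0, rpm=0)
throttle_to(4673): rpm ← 4673
set_airspeed(65.13): V ← 65.13 m/s
throttle_to(7251): rpm ← 7251
final state: V = 65.13 m/s, rpm = 7251 → n = rpm/60 = 120.850000 rev/s
target J* = 0.4981; solve J* = V/(n·D) for n: n = V/(J*·D) = 65.13/(0.4981 × 2.82) = 46.367687 rev/s
rpm = 60·n = 2782.061194

rpm = 2782.06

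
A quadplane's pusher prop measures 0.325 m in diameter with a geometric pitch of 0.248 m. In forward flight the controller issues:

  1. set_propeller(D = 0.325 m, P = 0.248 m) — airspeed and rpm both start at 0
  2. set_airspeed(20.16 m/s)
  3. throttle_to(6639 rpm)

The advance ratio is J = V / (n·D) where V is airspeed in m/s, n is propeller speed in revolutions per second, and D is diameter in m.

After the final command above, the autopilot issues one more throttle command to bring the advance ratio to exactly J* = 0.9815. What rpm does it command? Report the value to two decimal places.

rpm = 3792.00

set_propeller: D = 0.325 m, P = 0.248 m (p = P/D = 0.763077); state ← (V=0, rpm=0)
set_airspeed(20.16): V ← 20.16 m/s
throttle_to(6639): rpm ← 6639
final state: V = 20.16 m/s, rpm = 6639 → n = rpm/60 = 110.650000 rev/s
target J* = 0.9815; solve J* = V/(n·D) for n: n = V/(J*·D) = 20.16/(0.9815 × 0.325) = 63.199969 rev/s
rpm = 60·n = 3791.998119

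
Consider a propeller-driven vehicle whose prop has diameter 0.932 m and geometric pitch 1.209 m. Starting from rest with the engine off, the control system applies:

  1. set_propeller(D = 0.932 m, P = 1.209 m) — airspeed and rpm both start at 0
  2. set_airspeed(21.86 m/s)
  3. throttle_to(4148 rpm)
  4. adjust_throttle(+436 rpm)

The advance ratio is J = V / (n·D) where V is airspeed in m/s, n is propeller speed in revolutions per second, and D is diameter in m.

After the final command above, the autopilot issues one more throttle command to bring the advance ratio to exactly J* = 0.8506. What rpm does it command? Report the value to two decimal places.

rpm = 1654.47

set_propeller: D = 0.932 m, P = 1.209 m (p = P/D = 1.297210); state ← (V=0, rpm=0)
set_airspeed(21.86): V ← 21.86 m/s
throttle_to(4148): rpm ← 4148
adjust_throttle(+436): rpm ← 4148 +436 = 4584
final state: V = 21.86 m/s, rpm = 4584 → n = rpm/60 = 76.400000 rev/s
target J* = 0.8506; solve J* = V/(n·D) for n: n = V/(J*·D) = 21.86/(0.8506 × 0.932) = 27.574578 rev/s
rpm = 60·n = 1654.474650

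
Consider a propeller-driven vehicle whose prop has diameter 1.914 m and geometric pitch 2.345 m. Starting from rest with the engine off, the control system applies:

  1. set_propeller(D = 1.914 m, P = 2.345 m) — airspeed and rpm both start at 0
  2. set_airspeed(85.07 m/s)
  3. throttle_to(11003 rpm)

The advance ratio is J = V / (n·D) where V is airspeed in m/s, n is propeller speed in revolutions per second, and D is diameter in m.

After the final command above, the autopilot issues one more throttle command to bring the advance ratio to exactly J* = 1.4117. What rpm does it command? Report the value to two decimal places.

rpm = 1889.05

set_propeller: D = 1.914 m, P = 2.345 m (p = P/D = 1.225183); state ← (V=0, rpm=0)
set_airspeed(85.07): V ← 85.07 m/s
throttle_to(11003): rpm ← 11003
final state: V = 85.07 m/s, rpm = 11003 → n = rpm/60 = 183.383333 rev/s
target J* = 1.4117; solve J* = V/(n·D) for n: n = V/(J*·D) = 85.07/(1.4117 × 1.914) = 31.484158 rev/s
rpm = 60·n = 1889.049486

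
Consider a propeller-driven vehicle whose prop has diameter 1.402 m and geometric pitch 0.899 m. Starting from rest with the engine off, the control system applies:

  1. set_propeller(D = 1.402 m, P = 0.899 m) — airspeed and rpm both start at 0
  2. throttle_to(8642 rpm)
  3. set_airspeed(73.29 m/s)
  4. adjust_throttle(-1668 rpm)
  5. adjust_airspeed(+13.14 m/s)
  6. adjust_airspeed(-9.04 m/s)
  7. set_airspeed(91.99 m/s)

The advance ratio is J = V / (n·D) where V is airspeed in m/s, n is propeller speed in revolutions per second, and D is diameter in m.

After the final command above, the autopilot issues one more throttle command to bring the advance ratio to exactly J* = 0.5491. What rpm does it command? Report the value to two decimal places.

set_propeller: D = 1.402 m, P = 0.899 m (p = P/D = 0.641227); state ← (V=0, rpm=0)
throttle_to(8642): rpm ← 8642
set_airspeed(73.29): V ← 73.29 m/s
adjust_throttle(-1668): rpm ← 8642 -1668 = 6974
adjust_airspeed(+13.14): V ← 73.29 +13.14 = 86.43 m/s
adjust_airspeed(-9.04): V ← 86.43 -9.04 = 77.39 m/s
set_airspeed(91.99): V ← 91.99 m/s
final state: V = 91.99 m/s, rpm = 6974 → n = rpm/60 = 116.233333 rev/s
target J* = 0.5491; solve J* = V/(n·D) for n: n = V/(J*·D) = 91.99/(0.5491 × 1.402) = 119.492641 rev/s
rpm = 60·n = 7169.558486

rpm = 7169.56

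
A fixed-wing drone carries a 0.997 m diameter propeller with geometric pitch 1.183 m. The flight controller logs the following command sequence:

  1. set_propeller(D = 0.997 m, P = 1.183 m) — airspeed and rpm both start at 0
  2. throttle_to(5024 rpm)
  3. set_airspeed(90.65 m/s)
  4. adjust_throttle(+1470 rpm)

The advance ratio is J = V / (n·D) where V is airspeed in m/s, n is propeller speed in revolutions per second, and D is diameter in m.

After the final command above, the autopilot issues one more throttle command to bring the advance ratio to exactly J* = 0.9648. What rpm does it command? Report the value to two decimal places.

rpm = 5654.40

set_propeller: D = 0.997 m, P = 1.183 m (p = P/D = 1.186560); state ← (V=0, rpm=0)
throttle_to(5024): rpm ← 5024
set_airspeed(90.65): V ← 90.65 m/s
adjust_throttle(+1470): rpm ← 5024 +1470 = 6494
final state: V = 90.65 m/s, rpm = 6494 → n = rpm/60 = 108.233333 rev/s
target J* = 0.9648; solve J* = V/(n·D) for n: n = V/(J*·D) = 90.65/(0.9648 × 0.997) = 94.240017 rev/s
rpm = 60·n = 5654.401014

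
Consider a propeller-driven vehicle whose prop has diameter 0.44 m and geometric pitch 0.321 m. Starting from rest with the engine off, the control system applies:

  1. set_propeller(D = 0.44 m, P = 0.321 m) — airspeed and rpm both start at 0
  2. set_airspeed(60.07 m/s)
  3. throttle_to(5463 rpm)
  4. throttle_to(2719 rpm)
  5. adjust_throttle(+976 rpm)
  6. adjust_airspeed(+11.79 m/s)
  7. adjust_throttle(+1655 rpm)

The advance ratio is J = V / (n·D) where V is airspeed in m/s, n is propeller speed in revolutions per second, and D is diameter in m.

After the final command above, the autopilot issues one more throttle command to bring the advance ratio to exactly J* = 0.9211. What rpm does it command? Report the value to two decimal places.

rpm = 10638.47

set_propeller: D = 0.44 m, P = 0.321 m (p = P/D = 0.729545); state ← (V=0, rpm=0)
set_airspeed(60.07): V ← 60.07 m/s
throttle_to(5463): rpm ← 5463
throttle_to(2719): rpm ← 2719
adjust_throttle(+976): rpm ← 2719 +976 = 3695
adjust_airspeed(+11.79): V ← 60.07 +11.79 = 71.86 m/s
adjust_throttle(+1655): rpm ← 3695 +1655 = 5350
final state: V = 71.86 m/s, rpm = 5350 → n = rpm/60 = 89.166667 rev/s
target J* = 0.9211; solve J* = V/(n·D) for n: n = V/(J*·D) = 71.86/(0.9211 × 0.44) = 177.307764 rev/s
rpm = 60·n = 10638.465866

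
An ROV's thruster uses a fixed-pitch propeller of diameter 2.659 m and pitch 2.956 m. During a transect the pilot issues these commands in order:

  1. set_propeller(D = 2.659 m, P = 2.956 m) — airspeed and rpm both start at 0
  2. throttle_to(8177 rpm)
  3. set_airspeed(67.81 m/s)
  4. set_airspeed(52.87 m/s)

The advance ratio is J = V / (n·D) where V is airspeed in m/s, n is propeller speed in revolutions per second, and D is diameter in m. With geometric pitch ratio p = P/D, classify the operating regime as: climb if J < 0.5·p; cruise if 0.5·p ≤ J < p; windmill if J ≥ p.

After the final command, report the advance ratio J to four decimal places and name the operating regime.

J = 0.1459, regime = climb

set_propeller: D = 2.659 m, P = 2.956 m (p = P/D = 1.111696); state ← (V=0, rpm=0)
throttle_to(8177): rpm ← 8177
set_airspeed(67.81): V ← 67.81 m/s
set_airspeed(52.87): V ← 52.87 m/s
final state: V = 52.87 m/s, rpm = 8177 → n = rpm/60 = 136.283333 rev/s
J = V / (n·D) = 52.87 / (136.283333 × 2.659) = 0.145898
regime bands: climb J<0.5558 | cruise [0.5558, 1.1117) | windmill J≥1.1117
J = 0.1459 → climb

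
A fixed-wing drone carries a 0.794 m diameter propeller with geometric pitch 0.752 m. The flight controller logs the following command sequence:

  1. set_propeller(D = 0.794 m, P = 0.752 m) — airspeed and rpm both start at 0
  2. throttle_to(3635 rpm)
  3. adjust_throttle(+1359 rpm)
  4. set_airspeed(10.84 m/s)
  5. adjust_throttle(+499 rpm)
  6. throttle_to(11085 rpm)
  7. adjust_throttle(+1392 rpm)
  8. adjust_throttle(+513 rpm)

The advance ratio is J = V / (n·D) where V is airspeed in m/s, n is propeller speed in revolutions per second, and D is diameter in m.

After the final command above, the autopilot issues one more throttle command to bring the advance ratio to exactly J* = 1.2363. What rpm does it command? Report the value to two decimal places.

rpm = 662.58

set_propeller: D = 0.794 m, P = 0.752 m (p = P/D = 0.947103); state ← (V=0, rpm=0)
throttle_to(3635): rpm ← 3635
adjust_throttle(+1359): rpm ← 3635 +1359 = 4994
set_airspeed(10.84): V ← 10.84 m/s
adjust_throttle(+499): rpm ← 4994 +499 = 5493
throttle_to(11085): rpm ← 11085
adjust_throttle(+1392): rpm ← 11085 +1392 = 12477
adjust_throttle(+513): rpm ← 12477 +513 = 12990
final state: V = 10.84 m/s, rpm = 12990 → n = rpm/60 = 216.500000 rev/s
target J* = 1.2363; solve J* = V/(n·D) for n: n = V/(J*·D) = 10.84/(1.2363 × 0.794) = 11.042945 rev/s
rpm = 60·n = 662.576702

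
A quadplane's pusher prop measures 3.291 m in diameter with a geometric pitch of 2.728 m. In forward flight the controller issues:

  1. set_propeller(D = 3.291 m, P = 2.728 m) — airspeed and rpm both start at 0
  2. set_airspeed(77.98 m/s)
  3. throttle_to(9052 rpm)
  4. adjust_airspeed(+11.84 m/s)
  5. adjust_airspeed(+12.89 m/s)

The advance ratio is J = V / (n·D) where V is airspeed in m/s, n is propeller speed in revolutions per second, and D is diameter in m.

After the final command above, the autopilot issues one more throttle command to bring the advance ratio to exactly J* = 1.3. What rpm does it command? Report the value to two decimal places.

rpm = 1440.43

set_propeller: D = 3.291 m, P = 2.728 m (p = P/D = 0.828927); state ← (V=0, rpm=0)
set_airspeed(77.98): V ← 77.98 m/s
throttle_to(9052): rpm ← 9052
adjust_airspeed(+11.84): V ← 77.98 +11.84 = 89.82 m/s
adjust_airspeed(+12.89): V ← 89.82 +12.89 = 102.71 m/s
final state: V = 102.71 m/s, rpm = 9052 → n = rpm/60 = 150.866667 rev/s
target J* = 1.3; solve J* = V/(n·D) for n: n = V/(J*·D) = 102.71/(1.3 × 3.291) = 24.007199 rev/s
rpm = 60·n = 1440.431947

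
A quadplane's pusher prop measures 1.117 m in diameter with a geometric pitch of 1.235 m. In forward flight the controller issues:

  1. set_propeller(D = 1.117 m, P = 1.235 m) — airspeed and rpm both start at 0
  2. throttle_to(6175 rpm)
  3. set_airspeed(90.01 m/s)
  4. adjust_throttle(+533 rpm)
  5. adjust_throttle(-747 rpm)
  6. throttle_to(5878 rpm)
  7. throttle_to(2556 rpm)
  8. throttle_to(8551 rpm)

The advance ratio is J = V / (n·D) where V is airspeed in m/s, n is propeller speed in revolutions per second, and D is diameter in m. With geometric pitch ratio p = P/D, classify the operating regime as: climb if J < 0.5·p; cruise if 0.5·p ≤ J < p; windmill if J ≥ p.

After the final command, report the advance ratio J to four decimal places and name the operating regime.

J = 0.5654, regime = cruise

set_propeller: D = 1.117 m, P = 1.235 m (p = P/D = 1.105640); state ← (V=0, rpm=0)
throttle_to(6175): rpm ← 6175
set_airspeed(90.01): V ← 90.01 m/s
adjust_throttle(+533): rpm ← 6175 +533 = 6708
adjust_throttle(-747): rpm ← 6708 -747 = 5961
throttle_to(5878): rpm ← 5878
throttle_to(2556): rpm ← 2556
throttle_to(8551): rpm ← 8551
final state: V = 90.01 m/s, rpm = 8551 → n = rpm/60 = 142.516667 rev/s
J = V / (n·D) = 90.01 / (142.516667 × 1.117) = 0.565421
regime bands: climb J<0.5528 | cruise [0.5528, 1.1056) | windmill J≥1.1056
J = 0.5654 → cruise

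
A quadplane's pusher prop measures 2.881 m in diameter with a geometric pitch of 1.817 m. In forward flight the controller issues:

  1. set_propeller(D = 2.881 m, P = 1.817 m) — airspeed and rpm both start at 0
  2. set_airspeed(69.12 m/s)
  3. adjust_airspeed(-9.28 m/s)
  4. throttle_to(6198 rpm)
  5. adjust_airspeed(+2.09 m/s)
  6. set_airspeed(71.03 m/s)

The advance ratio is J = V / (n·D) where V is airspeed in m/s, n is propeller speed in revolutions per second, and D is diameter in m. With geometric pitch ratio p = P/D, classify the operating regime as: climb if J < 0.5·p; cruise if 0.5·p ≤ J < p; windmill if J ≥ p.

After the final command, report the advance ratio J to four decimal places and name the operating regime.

J = 0.2387, regime = climb

set_propeller: D = 2.881 m, P = 1.817 m (p = P/D = 0.630684); state ← (V=0, rpm=0)
set_airspeed(69.12): V ← 69.12 m/s
adjust_airspeed(-9.28): V ← 69.12 -9.28 = 59.84 m/s
throttle_to(6198): rpm ← 6198
adjust_airspeed(+2.09): V ← 59.84 +2.09 = 61.93 m/s
set_airspeed(71.03): V ← 71.03 m/s
final state: V = 71.03 m/s, rpm = 6198 → n = rpm/60 = 103.300000 rev/s
J = V / (n·D) = 71.03 / (103.300000 × 2.881) = 0.238670
regime bands: climb J<0.3153 | cruise [0.3153, 0.6307) | windmill J≥0.6307
J = 0.2387 → climb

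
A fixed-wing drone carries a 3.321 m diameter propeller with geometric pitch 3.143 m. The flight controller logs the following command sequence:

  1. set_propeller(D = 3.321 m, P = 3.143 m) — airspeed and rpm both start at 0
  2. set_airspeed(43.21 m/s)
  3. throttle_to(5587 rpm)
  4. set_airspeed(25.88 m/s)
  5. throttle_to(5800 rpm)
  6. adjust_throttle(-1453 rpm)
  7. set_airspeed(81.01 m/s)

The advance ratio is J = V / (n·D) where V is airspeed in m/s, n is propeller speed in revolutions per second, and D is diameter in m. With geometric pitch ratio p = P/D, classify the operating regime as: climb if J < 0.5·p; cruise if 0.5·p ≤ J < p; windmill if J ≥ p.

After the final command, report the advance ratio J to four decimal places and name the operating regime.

set_propeller: D = 3.321 m, P = 3.143 m (p = P/D = 0.946402); state ← (V=0, rpm=0)
set_airspeed(43.21): V ← 43.21 m/s
throttle_to(5587): rpm ← 5587
set_airspeed(25.88): V ← 25.88 m/s
throttle_to(5800): rpm ← 5800
adjust_throttle(-1453): rpm ← 5800 -1453 = 4347
set_airspeed(81.01): V ← 81.01 m/s
final state: V = 81.01 m/s, rpm = 4347 → n = rpm/60 = 72.450000 rev/s
J = V / (n·D) = 81.01 / (72.450000 × 3.321) = 0.336691
regime bands: climb J<0.4732 | cruise [0.4732, 0.9464) | windmill J≥0.9464
J = 0.3367 → climb

J = 0.3367, regime = climb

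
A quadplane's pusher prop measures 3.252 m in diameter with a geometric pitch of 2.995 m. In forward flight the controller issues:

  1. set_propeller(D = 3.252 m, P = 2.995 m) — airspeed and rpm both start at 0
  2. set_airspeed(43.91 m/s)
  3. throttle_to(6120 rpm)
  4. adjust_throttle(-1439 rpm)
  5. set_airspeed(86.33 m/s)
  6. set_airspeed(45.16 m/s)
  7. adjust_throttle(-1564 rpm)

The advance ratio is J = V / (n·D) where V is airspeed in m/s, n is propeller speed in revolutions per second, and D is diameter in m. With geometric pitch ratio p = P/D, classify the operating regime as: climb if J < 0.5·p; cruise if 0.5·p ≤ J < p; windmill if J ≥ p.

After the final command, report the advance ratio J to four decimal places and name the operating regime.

set_propeller: D = 3.252 m, P = 2.995 m (p = P/D = 0.920972); state ← (V=0, rpm=0)
set_airspeed(43.91): V ← 43.91 m/s
throttle_to(6120): rpm ← 6120
adjust_throttle(-1439): rpm ← 6120 -1439 = 4681
set_airspeed(86.33): V ← 86.33 m/s
set_airspeed(45.16): V ← 45.16 m/s
adjust_throttle(-1564): rpm ← 4681 -1564 = 3117
final state: V = 45.16 m/s, rpm = 3117 → n = rpm/60 = 51.950000 rev/s
J = V / (n·D) = 45.16 / (51.950000 × 3.252) = 0.267312
regime bands: climb J<0.4605 | cruise [0.4605, 0.9210) | windmill J≥0.9210
J = 0.2673 → climb

J = 0.2673, regime = climb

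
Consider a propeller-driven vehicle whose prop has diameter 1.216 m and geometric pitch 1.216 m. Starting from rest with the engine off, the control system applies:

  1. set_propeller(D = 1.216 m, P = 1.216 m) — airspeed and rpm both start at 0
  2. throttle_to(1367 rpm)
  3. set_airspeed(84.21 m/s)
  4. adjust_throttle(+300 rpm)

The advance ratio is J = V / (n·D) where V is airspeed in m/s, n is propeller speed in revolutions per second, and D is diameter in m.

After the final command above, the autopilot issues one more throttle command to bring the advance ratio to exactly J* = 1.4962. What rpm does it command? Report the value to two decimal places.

set_propeller: D = 1.216 m, P = 1.216 m (p = P/D = 1.000000); state ← (V=0, rpm=0)
throttle_to(1367): rpm ← 1367
set_airspeed(84.21): V ← 84.21 m/s
adjust_throttle(+300): rpm ← 1367 +300 = 1667
final state: V = 84.21 m/s, rpm = 1667 → n = rpm/60 = 27.783333 rev/s
target J* = 1.4962; solve J* = V/(n·D) for n: n = V/(J*·D) = 84.21/(1.4962 × 1.216) = 46.285019 rev/s
rpm = 60·n = 2777.101112

rpm = 2777.10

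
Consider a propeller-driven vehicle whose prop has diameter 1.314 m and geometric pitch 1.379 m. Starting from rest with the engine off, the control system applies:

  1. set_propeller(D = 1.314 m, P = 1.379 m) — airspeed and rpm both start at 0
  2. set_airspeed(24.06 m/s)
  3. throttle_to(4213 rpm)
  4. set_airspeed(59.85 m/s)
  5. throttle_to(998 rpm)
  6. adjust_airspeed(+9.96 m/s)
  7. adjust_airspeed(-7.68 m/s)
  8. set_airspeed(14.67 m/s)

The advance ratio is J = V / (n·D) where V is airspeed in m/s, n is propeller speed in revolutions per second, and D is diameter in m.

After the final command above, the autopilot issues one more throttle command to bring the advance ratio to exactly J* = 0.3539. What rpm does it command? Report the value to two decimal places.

set_propeller: D = 1.314 m, P = 1.379 m (p = P/D = 1.049467); state ← (V=0, rpm=0)
set_airspeed(24.06): V ← 24.06 m/s
throttle_to(4213): rpm ← 4213
set_airspeed(59.85): V ← 59.85 m/s
throttle_to(998): rpm ← 998
adjust_airspeed(+9.96): V ← 59.85 +9.96 = 69.81 m/s
adjust_airspeed(-7.68): V ← 69.81 -7.68 = 62.13 m/s
set_airspeed(14.67): V ← 14.67 m/s
final state: V = 14.67 m/s, rpm = 998 → n = rpm/60 = 16.633333 rev/s
target J* = 0.3539; solve J* = V/(n·D) for n: n = V/(J*·D) = 14.67/(0.3539 × 1.314) = 31.546718 rev/s
rpm = 60·n = 1892.803090

rpm = 1892.80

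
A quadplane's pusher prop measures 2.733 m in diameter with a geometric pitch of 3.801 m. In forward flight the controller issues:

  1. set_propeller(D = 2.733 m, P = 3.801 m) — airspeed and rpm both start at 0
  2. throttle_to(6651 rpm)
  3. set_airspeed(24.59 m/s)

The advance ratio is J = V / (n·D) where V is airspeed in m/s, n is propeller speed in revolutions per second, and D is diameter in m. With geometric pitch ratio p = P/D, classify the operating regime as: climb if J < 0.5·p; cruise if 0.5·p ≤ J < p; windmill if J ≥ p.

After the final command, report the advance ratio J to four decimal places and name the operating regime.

J = 0.0812, regime = climb

set_propeller: D = 2.733 m, P = 3.801 m (p = P/D = 1.390779); state ← (V=0, rpm=0)
throttle_to(6651): rpm ← 6651
set_airspeed(24.59): V ← 24.59 m/s
final state: V = 24.59 m/s, rpm = 6651 → n = rpm/60 = 110.850000 rev/s
J = V / (n·D) = 24.59 / (110.850000 × 2.733) = 0.081168
regime bands: climb J<0.6954 | cruise [0.6954, 1.3908) | windmill J≥1.3908
J = 0.0812 → climb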